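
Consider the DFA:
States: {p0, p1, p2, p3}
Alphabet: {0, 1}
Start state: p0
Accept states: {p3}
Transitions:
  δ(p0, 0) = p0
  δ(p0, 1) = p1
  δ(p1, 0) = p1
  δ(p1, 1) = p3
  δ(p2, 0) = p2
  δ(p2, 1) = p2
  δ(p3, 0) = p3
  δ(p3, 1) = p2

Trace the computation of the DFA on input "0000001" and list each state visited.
read '0': p0 → p0
  read '0': p0 → p0
  read '0': p0 → p0
  read '0': p0 → p0
  read '0': p0 → p0
  read '0': p0 → p0
  read '1': p0 → p1
p0 -> p0 -> p0 -> p0 -> p0 -> p0 -> p0 -> p1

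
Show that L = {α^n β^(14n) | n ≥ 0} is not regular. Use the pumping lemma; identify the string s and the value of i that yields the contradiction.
Assume L is regular with pumping length p. Idea: pumping the α-block breaks the 1:14 ratio.
Choose s = α^p β^(14p) (length 15p ≥ p). By the pumping lemma, s = xyz with |xy| ≤ p, |y| > 0, so y = α^k with k ≥ 1. Then xy²z = α^(p+k) β^(14p). For this to be in L we would need 14p = 14(p+k), i.e. 14k = 0, contradicting k ≥ 1. So xy²z ∉ L.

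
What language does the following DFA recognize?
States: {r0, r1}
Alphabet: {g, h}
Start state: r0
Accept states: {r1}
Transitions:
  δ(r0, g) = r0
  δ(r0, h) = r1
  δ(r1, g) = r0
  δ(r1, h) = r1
Testing a few strings:
  'hh' → accept
  'hg' → reject
  'ggh' → accept
  'h' → accept
State roles: r0=last symbol not h; r1=last symbol is h
All strings over {g,h} ending with h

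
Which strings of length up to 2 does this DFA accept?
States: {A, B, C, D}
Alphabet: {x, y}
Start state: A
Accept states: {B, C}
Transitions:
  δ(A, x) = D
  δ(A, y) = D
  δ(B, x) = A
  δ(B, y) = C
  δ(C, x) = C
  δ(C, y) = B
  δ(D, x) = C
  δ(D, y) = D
xx, yx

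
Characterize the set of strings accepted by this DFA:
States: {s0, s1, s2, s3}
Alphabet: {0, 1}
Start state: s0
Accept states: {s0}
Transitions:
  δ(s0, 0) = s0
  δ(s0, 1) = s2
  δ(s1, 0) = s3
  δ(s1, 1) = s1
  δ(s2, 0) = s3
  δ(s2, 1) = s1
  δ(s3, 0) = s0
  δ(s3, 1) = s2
Testing a few strings:
  '01' → reject
  '100' → accept
  '110' → reject
  '11' → reject
State roles: s0=value ≡ 0 (mod 4); s1=value ≡ 3 (mod 4); s2=value ≡ 1 (mod 4); s3=value ≡ 2 (mod 4)
All binary strings representing a multiple of 4 (read in base 2; leading zeros allowed and ε counts as 0)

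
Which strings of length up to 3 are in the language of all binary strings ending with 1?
1, 01, 11, 001, 011, 101, 111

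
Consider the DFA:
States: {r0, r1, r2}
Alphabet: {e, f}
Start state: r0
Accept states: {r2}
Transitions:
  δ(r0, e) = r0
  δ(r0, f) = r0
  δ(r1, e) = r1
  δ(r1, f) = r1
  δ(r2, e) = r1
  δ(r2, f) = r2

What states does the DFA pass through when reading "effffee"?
read 'e': r0 → r0
  read 'f': r0 → r0
  read 'f': r0 → r0
  read 'f': r0 → r0
  read 'f': r0 → r0
  read 'e': r0 → r0
  read 'e': r0 → r0
r0 -> r0 -> r0 -> r0 -> r0 -> r0 -> r0 -> r0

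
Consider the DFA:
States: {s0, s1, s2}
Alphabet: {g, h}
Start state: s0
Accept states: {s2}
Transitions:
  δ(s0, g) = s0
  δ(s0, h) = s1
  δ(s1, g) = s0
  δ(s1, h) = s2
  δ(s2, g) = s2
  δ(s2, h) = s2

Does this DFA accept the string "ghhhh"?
Processing string "ghhhh":
  s0 --g--> s0
  s0 --h--> s1
  s1 --h--> s2
  s2 --h--> s2
  s2 --h--> s2
Final state: s2
Accept states: {s2}
Yes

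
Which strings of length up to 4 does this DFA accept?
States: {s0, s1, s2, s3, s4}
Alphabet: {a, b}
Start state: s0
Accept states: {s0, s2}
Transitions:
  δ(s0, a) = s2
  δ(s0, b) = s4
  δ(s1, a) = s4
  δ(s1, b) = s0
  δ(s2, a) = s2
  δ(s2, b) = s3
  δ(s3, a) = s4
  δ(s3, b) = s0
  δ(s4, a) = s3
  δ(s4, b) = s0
ε, a, aa, bb, aaa, abb, bab, bba, aaaa, aabb, abab, abba, baab, baba, bbaa, bbbb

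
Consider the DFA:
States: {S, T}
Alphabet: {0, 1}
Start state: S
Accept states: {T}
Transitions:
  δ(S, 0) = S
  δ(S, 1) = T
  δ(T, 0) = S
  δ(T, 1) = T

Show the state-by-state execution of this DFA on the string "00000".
read '0': S → S
  read '0': S → S
  read '0': S → S
  read '0': S → S
  read '0': S → S
S -> S -> S -> S -> S -> S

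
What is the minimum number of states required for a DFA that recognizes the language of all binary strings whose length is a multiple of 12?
By Myhill–Nerode, count the distinguishable equivalence classes: 12 classes — one per residue of the length mod 12; class i is distinguished from class j by any string of length (12 − i) mod 12.
12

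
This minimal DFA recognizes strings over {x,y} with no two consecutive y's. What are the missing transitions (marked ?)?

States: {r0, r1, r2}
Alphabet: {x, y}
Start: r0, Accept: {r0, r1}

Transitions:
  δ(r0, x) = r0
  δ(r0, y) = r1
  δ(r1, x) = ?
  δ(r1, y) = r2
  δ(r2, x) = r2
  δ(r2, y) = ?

From the language and accept set, identify what each state tracks — r0: last symbol not y (ok); r1: last symbol y (ok); r2: saw yy (dead).
Each missing δ(q, a) is the state matching the new tracked value after reading a.
δ(r1, x) = r0; δ(r2, y) = r2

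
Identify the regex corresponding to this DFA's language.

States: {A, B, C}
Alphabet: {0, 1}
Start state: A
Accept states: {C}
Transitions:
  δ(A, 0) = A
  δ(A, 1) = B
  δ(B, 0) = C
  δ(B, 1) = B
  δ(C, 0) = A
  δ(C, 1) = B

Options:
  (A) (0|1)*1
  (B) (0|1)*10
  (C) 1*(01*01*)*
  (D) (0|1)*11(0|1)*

Check each option against the DFA on short strings; one disagreement eliminates an option:
  (A) (0|1)*1: on '1' the DFA goes A → B and rejects (B ∉ Accept), but the regex matches it → eliminate
  (B) (0|1)*10: agrees with the DFA on every string of length ≤ 6
  (C) 1*(01*01*)*: on ε the DFA stays in A and rejects (A ∉ Accept), but the regex matches it → eliminate
  (D) (0|1)*11(0|1)*: on '10' the DFA goes A → B → C and accepts (C ∈ Accept), but the regex does not match it → eliminate
Only (B) is consistent with the DFA.
(B) (0|1)*10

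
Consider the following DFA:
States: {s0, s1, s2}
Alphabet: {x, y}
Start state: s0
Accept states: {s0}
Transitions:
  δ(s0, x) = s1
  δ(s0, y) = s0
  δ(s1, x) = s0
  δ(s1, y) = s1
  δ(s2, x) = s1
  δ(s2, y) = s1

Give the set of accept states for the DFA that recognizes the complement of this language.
Complement accept states = All states \ Original accept states
= {s0, s1, s2} \ {s0}
{s1, s2}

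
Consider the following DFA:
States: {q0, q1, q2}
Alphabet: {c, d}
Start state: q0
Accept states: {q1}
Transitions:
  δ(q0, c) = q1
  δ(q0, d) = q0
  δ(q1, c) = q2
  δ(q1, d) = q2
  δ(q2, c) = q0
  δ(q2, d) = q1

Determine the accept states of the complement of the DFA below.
Complement accept states = All states \ Original accept states
= {q0, q1, q2} \ {q1}
{q0, q2}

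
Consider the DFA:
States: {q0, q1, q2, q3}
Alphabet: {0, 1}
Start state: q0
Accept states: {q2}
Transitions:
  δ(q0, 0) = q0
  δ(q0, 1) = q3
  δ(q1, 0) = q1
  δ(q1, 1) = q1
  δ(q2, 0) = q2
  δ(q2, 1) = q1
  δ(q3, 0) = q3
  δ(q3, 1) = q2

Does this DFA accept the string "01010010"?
Processing string "01010010":
  q0 --0--> q0
  q0 --1--> q3
  q3 --0--> q3
  q3 --1--> q2
  q2 --0--> q2
  q2 --0--> q2
  q2 --1--> q1
  q1 --0--> q1
Final state: q1
Accept states: {q2}
No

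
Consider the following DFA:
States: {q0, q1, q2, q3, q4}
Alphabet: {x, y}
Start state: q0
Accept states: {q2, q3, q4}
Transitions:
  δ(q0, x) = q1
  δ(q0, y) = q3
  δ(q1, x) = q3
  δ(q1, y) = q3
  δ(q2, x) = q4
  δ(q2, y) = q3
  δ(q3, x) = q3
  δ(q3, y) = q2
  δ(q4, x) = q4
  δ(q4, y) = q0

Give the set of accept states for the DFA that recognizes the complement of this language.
Complement accept states = All states \ Original accept states
= {q0, q1, q2, q3, q4} \ {q2, q3, q4}
{q0, q1}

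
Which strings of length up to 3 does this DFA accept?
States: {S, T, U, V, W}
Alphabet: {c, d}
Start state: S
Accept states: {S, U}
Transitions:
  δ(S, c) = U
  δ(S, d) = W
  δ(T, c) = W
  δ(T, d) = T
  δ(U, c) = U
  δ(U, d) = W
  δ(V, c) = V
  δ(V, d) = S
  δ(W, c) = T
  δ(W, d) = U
ε, c, cc, dd, ccc, cdd, ddc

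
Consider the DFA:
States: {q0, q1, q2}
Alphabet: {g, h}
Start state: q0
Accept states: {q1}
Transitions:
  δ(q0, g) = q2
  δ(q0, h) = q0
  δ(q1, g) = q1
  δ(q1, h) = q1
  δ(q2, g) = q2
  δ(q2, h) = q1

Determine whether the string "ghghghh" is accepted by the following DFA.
Processing string "ghghghh":
  q0 --g--> q2
  q2 --h--> q1
  q1 --g--> q1
  q1 --h--> q1
  q1 --g--> q1
  q1 --h--> q1
  q1 --h--> q1
Final state: q1
Accept states: {q1}
Yes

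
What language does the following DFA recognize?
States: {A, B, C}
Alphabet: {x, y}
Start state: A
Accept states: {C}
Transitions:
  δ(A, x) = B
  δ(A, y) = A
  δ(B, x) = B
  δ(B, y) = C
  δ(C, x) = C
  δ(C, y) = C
Testing a few strings:
  'xxyy' → accept
  'yx' → reject
  'xy' → accept
  'xx' → reject
State roles: A=no x seen yet; B=seen a x, waiting for y; C=substring xy seen
All strings over {x,y} containing the substring xy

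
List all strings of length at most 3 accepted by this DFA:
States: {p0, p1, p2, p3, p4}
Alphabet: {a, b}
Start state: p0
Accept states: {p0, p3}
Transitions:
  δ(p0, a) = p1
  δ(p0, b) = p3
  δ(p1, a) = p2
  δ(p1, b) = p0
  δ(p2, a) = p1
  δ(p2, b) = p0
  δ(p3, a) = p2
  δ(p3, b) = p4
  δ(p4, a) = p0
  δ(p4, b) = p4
ε, b, ab, aab, abb, bab, bba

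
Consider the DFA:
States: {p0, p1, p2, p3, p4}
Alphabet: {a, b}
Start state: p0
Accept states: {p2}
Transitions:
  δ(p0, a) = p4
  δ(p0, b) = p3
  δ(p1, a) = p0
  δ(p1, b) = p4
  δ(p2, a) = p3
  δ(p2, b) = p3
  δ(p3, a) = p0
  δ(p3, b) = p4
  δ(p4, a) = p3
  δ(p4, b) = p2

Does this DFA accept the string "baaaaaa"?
Processing string "baaaaaa":
  p0 --b--> p3
  p3 --a--> p0
  p0 --a--> p4
  p4 --a--> p3
  p3 --a--> p0
  p0 --a--> p4
  p4 --a--> p3
Final state: p3
Accept states: {p2}
No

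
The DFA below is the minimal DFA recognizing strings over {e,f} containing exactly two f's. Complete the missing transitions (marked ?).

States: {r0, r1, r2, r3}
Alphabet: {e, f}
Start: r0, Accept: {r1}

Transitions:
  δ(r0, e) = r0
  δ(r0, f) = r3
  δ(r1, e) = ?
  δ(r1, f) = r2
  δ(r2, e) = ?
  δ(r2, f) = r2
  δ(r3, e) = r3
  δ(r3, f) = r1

From the language and accept set, identify what each state tracks — r0: zero f's; r1: two f's; r2: ≥ three f's (dead); r3: one f.
Each missing δ(q, a) is the state matching the new tracked value after reading a.
δ(r1, e) = r1; δ(r2, e) = r2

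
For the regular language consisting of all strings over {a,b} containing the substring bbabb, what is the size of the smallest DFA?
By Myhill–Nerode, count the distinguishable equivalence classes: 6 classes — one per longest suffix of the input that is a prefix of 'bbabb' (lengths 0 through 4), plus an absorbing 'already seen bbabb' class.
6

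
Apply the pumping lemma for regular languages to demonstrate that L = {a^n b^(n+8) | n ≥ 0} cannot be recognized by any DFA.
Assume L is regular with pumping length p. Idea: pumping the a-block breaks the fixed offset of 8.
Choose s = a^p b^(p+8) ∈ L. By the pumping lemma, s = xyz with |xy| ≤ p, |y| > 0, so y = a^k with k ≥ 1. Then xy²z = a^(p+k) b^(p+8). For this to be in L we would need p+8 = (p+k)+8, i.e. k = 0, contradicting k ≥ 1. So xy²z ∉ L.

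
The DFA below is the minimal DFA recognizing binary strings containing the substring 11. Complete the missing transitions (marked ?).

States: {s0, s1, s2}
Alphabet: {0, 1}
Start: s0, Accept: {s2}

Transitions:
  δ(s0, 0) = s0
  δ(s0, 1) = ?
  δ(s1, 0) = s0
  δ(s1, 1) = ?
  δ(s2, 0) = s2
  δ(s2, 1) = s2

From the language and accept set, identify what each state tracks — s0: no progress toward 11; s1: one trailing 1; s2: substring 11 seen.
Each missing δ(q, a) is the state matching the new tracked value after reading a.
δ(s0, 1) = s1; δ(s1, 1) = s2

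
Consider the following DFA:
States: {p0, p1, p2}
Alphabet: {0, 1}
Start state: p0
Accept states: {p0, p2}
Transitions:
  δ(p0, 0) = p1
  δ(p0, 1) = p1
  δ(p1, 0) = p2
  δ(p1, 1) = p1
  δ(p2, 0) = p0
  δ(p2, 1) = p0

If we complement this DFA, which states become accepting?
Complement accept states = All states \ Original accept states
= {p0, p1, p2} \ {p0, p2}
{p1}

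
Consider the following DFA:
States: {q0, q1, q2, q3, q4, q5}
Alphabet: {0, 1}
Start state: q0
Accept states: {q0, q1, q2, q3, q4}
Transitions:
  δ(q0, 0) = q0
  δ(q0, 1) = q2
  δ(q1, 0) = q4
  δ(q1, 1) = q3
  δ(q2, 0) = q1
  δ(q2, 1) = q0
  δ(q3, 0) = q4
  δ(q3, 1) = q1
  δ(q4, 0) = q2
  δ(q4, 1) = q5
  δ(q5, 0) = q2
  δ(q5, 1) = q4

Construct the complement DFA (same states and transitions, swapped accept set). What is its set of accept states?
Complement accept states = All states \ Original accept states
= {q0, q1, q2, q3, q4, q5} \ {q0, q1, q2, q3, q4}
{q5}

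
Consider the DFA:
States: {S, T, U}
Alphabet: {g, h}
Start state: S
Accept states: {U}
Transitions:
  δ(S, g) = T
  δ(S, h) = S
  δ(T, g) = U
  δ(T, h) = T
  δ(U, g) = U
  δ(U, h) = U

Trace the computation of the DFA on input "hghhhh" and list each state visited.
read 'h': S → S
  read 'g': S → T
  read 'h': T → T
  read 'h': T → T
  read 'h': T → T
  read 'h': T → T
S -> S -> T -> T -> T -> T -> T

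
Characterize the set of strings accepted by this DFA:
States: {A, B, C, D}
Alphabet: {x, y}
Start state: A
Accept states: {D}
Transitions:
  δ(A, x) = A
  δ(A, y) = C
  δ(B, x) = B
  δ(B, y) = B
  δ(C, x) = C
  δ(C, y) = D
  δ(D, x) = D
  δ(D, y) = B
Testing a few strings:
  'yyy' → reject
  'yy' → accept
  'xyyx' → accept
  'xxy' → reject
State roles: A=zero y's; B=≥ three y's (dead); C=one y; D=two y's
All strings over {x,y} containing exactly two y's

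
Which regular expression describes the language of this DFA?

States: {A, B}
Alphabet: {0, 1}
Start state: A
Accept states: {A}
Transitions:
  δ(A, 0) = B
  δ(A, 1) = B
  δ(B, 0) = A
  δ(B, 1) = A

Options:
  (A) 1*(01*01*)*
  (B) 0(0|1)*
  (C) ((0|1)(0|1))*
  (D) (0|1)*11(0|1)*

Check each option against the DFA on short strings; one disagreement eliminates an option:
  (A) 1*(01*01*)*: on '1' the DFA goes A → B and rejects (B ∉ Accept), but the regex matches it → eliminate
  (B) 0(0|1)*: on ε the DFA stays in A and accepts (A ∈ Accept), but the regex does not match it → eliminate
  (C) ((0|1)(0|1))*: agrees with the DFA on every string of length ≤ 6
  (D) (0|1)*11(0|1)*: on ε the DFA stays in A and accepts (A ∈ Accept), but the regex does not match it → eliminate
Only (C) is consistent with the DFA.
(C) ((0|1)(0|1))*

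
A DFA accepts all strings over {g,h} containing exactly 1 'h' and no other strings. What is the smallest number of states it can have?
By Myhill–Nerode, count the distinguishable equivalence classes: 3 classes — having seen 0, 1, or >1 copies of 'h'; the count-1 class is the only accepting one and >1 is dead.
3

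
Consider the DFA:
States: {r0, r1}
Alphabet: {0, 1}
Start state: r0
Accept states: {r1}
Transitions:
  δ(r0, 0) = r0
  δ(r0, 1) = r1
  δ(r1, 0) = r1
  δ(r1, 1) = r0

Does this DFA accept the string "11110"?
Processing string "11110":
  r0 --1--> r1
  r1 --1--> r0
  r0 --1--> r1
  r1 --1--> r0
  r0 --0--> r0
Final state: r0
Accept states: {r1}
No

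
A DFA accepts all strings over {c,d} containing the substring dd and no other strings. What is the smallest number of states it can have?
By Myhill–Nerode, count the distinguishable equivalence classes: three classes — no progress / one trailing d / dd seen.
3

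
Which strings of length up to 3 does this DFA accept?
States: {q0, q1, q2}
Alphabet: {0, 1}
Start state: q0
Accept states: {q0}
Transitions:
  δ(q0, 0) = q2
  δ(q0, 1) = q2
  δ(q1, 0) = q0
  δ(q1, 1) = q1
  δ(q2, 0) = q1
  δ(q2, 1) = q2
ε, 000, 100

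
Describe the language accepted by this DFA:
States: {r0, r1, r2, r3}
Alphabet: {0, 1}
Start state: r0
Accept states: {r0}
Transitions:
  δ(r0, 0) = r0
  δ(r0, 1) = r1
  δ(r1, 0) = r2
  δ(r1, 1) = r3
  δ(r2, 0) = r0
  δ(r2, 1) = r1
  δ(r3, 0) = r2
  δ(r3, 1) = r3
Testing a few strings:
  '0' → accept
  '0101' → reject
  '110' → reject
  '101' → reject
State roles: r0=value ≡ 0 (mod 4); r1=value ≡ 1 (mod 4); r2=value ≡ 2 (mod 4); r3=value ≡ 3 (mod 4)
All binary strings representing a multiple of 4 (read in base 2; leading zeros allowed and ε counts as 0)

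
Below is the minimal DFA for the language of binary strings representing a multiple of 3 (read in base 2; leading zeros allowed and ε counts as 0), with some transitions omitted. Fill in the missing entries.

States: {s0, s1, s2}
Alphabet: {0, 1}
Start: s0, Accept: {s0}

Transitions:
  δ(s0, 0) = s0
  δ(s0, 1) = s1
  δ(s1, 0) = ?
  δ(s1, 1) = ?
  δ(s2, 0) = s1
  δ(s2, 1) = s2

From the language and accept set, identify what each state tracks — s0: value ≡ 0 (mod 3); s1: value ≡ 1 (mod 3); s2: value ≡ 2 (mod 3).
Each missing δ(q, a) is the state matching the new tracked value after reading a.
δ(s1, 0) = s2; δ(s1, 1) = s0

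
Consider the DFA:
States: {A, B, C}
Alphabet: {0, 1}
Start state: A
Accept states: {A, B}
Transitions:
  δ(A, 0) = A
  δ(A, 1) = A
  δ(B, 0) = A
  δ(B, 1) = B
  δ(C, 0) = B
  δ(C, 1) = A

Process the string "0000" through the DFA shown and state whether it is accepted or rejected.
Processing string "0000":
  A --0--> A
  A --0--> A
  A --0--> A
  A --0--> A
Final state: A
Accept states: {A, B}
Yes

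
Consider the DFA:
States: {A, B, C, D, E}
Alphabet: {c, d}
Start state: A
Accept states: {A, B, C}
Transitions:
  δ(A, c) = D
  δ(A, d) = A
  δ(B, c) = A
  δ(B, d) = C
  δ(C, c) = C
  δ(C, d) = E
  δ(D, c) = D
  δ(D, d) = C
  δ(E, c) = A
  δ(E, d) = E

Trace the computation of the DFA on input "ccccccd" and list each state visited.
read 'c': A → D
  read 'c': D → D
  read 'c': D → D
  read 'c': D → D
  read 'c': D → D
  read 'c': D → D
  read 'd': D → C
A -> D -> D -> D -> D -> D -> D -> C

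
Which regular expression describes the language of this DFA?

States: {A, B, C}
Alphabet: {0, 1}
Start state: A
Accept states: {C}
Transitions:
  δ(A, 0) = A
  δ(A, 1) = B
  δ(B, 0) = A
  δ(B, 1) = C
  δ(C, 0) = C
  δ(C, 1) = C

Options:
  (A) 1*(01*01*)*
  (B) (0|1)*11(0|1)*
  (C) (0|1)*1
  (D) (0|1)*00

Check each option against the DFA on short strings; one disagreement eliminates an option:
  (A) 1*(01*01*)*: on ε the DFA stays in A and rejects (A ∉ Accept), but the regex matches it → eliminate
  (B) (0|1)*11(0|1)*: agrees with the DFA on every string of length ≤ 6
  (C) (0|1)*1: on '1' the DFA goes A → B and rejects (B ∉ Accept), but the regex matches it → eliminate
  (D) (0|1)*00: on '00' the DFA goes A → A → A and rejects (A ∉ Accept), but the regex matches it → eliminate
Only (B) is consistent with the DFA.
(B) (0|1)*11(0|1)*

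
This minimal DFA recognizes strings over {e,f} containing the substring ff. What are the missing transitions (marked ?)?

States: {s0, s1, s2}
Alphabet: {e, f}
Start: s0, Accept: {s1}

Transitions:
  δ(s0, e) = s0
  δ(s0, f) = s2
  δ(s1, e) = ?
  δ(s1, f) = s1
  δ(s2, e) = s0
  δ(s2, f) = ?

From the language and accept set, identify what each state tracks — s0: no progress toward ff; s1: substring ff seen; s2: one trailing f.
Each missing δ(q, a) is the state matching the new tracked value after reading a.
δ(s1, e) = s1; δ(s2, f) = s1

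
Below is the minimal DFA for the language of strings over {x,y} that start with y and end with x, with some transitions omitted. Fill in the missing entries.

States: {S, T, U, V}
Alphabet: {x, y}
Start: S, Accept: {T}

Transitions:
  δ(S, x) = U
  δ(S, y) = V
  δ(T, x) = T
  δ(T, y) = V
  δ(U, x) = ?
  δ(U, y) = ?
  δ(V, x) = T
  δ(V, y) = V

From the language and accept set, identify what each state tracks — S: no input read; T: started with y, last symbol x; U: started with x (dead); V: started with y, last symbol y.
Each missing δ(q, a) is the state matching the new tracked value after reading a.
δ(U, x) = U; δ(U, y) = U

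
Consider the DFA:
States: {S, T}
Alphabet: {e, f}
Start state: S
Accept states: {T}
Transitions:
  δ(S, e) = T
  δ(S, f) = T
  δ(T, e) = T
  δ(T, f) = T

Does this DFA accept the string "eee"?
Processing string "eee":
  S --e--> T
  T --e--> T
  T --e--> T
Final state: T
Accept states: {T}
Yes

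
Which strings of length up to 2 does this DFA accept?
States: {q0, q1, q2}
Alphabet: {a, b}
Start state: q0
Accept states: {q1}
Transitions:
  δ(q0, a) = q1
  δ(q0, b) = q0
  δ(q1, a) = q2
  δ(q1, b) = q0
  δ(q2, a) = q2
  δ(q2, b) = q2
a, ba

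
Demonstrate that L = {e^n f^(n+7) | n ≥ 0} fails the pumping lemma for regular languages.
Assume L is regular with pumping length p. Idea: pumping the e-block breaks the fixed offset of 7.
Choose s = e^p f^(p+7) ∈ L. By the pumping lemma, s = xyz with |xy| ≤ p, |y| > 0, so y = e^k with k ≥ 1. Then xy²z = e^(p+k) f^(p+7). For this to be in L we would need p+7 = (p+k)+7, i.e. k = 0, contradicting k ≥ 1. So xy²z ∉ L.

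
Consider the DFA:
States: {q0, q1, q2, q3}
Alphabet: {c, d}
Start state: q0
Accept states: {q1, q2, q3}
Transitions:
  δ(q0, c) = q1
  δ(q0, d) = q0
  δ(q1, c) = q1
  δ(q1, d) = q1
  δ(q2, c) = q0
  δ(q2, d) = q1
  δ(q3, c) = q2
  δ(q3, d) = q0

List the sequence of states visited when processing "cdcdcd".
read 'c': q0 → q1
  read 'd': q1 → q1
  read 'c': q1 → q1
  read 'd': q1 → q1
  read 'c': q1 → q1
  read 'd': q1 → q1
q0 -> q1 -> q1 -> q1 -> q1 -> q1 -> q1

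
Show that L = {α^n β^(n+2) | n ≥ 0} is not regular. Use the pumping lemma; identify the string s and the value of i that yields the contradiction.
Assume L is regular with pumping length p. Idea: pumping the α-block breaks the fixed offset of 2.
Choose s = α^p β^(p+2) ∈ L. By the pumping lemma, s = xyz with |xy| ≤ p, |y| > 0, so y = α^k with k ≥ 1. Then xy²z = α^(p+k) β^(p+2). For this to be in L we would need p+2 = (p+k)+2, i.e. k = 0, contradicting k ≥ 1. So xy²z ∉ L.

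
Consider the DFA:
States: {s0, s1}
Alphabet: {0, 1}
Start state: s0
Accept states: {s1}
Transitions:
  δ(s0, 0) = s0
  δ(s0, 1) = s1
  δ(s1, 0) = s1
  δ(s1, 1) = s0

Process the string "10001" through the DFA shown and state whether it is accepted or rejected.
Processing string "10001":
  s0 --1--> s1
  s1 --0--> s1
  s1 --0--> s1
  s1 --0--> s1
  s1 --1--> s0
Final state: s0
Accept states: {s1}
No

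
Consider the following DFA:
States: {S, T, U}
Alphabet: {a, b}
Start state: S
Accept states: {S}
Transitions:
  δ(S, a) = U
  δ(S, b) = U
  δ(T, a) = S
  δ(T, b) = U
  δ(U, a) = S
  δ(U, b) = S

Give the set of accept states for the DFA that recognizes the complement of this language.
Complement accept states = All states \ Original accept states
= {S, T, U} \ {S}
{T, U}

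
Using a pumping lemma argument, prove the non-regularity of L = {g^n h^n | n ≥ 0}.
Assume L is regular with pumping length p. Idea: pumping the g-block changes the count balance.
Choose s = g^p h^p (length 2p ≥ p). By the pumping lemma, s = xyz with |xy| ≤ p, |y| > 0. So y = g^k for some k > 0 (since xy is entirely within the g's). Pumping gives xy²z = g^(p+k) h^p, which is not in L since p+k ≠ p.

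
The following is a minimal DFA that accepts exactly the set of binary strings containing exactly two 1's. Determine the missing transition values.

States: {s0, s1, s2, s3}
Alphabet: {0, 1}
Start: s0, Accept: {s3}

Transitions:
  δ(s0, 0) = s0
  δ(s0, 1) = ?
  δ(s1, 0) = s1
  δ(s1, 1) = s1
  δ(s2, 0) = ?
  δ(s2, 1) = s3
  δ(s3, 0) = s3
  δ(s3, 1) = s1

From the language and accept set, identify what each state tracks — s0: zero 1's; s1: ≥ three 1's (dead); s2: one 1; s3: two 1's.
Each missing δ(q, a) is the state matching the new tracked value after reading a.
δ(s0, 1) = s2; δ(s2, 0) = s2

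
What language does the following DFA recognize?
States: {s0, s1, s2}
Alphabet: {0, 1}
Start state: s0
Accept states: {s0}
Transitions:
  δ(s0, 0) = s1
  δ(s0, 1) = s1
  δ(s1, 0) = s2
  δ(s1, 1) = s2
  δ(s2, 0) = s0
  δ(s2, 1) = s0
Testing a few strings:
  '1001' → reject
  '00' → reject
  '011' → accept
  '10' → reject
State roles: s0=length ≡ 0 (mod 3); s1=length ≡ 1 (mod 3); s2=length ≡ 2 (mod 3)
All binary strings whose length is a multiple of 3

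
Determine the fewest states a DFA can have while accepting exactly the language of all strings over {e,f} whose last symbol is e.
By Myhill–Nerode, count the distinguishable equivalence classes: 2^1 = 2 classes — the DFA must remember the last 1 symbol read; every pair of distinct length-1 suffixes is distinguishable by some continuation.
2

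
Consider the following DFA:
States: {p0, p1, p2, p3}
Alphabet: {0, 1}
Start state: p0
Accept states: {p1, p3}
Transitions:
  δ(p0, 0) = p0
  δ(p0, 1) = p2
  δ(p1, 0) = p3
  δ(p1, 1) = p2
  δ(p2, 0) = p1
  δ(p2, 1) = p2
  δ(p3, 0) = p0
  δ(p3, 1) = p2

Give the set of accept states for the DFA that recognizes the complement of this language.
Complement accept states = All states \ Original accept states
= {p0, p1, p2, p3} \ {p1, p3}
{p0, p2}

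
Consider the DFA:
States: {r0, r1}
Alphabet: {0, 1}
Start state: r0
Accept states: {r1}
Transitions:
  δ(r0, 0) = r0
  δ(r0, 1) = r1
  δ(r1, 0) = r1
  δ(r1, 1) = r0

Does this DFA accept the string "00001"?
Processing string "00001":
  r0 --0--> r0
  r0 --0--> r0
  r0 --0--> r0
  r0 --0--> r0
  r0 --1--> r1
Final state: r1
Accept states: {r1}
Yes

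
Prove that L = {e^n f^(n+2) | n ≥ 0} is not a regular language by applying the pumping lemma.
Assume L is regular with pumping length p. Idea: pumping the e-block breaks the fixed offset of 2.
Choose s = e^p f^(p+2) ∈ L. By the pumping lemma, s = xyz with |xy| ≤ p, |y| > 0, so y = e^k with k ≥ 1. Then xy²z = e^(p+k) f^(p+2). For this to be in L we would need p+2 = (p+k)+2, i.e. k = 0, contradicting k ≥ 1. So xy²z ∉ L.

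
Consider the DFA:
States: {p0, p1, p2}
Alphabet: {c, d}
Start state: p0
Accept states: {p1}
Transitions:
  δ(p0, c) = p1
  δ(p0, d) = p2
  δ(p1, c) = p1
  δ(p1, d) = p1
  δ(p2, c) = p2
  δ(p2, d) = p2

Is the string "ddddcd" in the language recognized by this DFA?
Processing string "ddddcd":
  p0 --d--> p2
  p2 --d--> p2
  p2 --d--> p2
  p2 --d--> p2
  p2 --c--> p2
  p2 --d--> p2
Final state: p2
Accept states: {p1}
No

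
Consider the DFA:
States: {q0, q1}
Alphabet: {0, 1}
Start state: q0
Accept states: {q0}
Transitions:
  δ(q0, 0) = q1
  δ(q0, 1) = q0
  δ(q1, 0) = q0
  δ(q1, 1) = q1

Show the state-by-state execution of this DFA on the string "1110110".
read '1': q0 → q0
  read '1': q0 → q0
  read '1': q0 → q0
  read '0': q0 → q1
  read '1': q1 → q1
  read '1': q1 → q1
  read '0': q1 → q0
q0 -> q0 -> q0 -> q0 -> q1 -> q1 -> q1 -> q0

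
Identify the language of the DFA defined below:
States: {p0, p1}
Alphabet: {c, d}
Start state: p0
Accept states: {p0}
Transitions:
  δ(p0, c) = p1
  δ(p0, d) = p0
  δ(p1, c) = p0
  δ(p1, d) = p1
Testing a few strings:
  'ddc' → reject
  'cc' → accept
  'c' → reject
  'cdd' → reject
State roles: p0=even number of c's so far; p1=odd number of c's so far
All strings over {c,d} with an even number of c's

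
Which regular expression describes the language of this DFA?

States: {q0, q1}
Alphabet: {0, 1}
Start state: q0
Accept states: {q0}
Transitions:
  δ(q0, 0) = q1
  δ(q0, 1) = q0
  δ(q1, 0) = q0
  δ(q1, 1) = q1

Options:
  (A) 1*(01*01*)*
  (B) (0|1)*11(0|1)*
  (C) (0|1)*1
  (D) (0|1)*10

Check each option against the DFA on short strings; one disagreement eliminates an option:
  (A) 1*(01*01*)*: agrees with the DFA on every string of length ≤ 6
  (B) (0|1)*11(0|1)*: on ε the DFA stays in q0 and accepts (q0 ∈ Accept), but the regex does not match it → eliminate
  (C) (0|1)*1: on ε the DFA stays in q0 and accepts (q0 ∈ Accept), but the regex does not match it → eliminate
  (D) (0|1)*10: on ε the DFA stays in q0 and accepts (q0 ∈ Accept), but the regex does not match it → eliminate
Only (A) is consistent with the DFA.
(A) 1*(01*01*)*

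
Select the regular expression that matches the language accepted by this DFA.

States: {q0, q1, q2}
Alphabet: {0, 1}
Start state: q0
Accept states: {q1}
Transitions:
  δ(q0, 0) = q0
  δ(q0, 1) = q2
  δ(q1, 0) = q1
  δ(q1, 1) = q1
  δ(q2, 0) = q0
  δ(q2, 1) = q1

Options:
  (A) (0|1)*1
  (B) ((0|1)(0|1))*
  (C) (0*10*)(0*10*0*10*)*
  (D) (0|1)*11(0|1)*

Check each option against the DFA on short strings; one disagreement eliminates an option:
  (A) (0|1)*1: on '1' the DFA goes q0 → q2 and rejects (q2 ∉ Accept), but the regex matches it → eliminate
  (B) ((0|1)(0|1))*: on ε the DFA stays in q0 and rejects (q0 ∉ Accept), but the regex matches it → eliminate
  (C) (0*10*)(0*10*0*10*)*: on '1' the DFA goes q0 → q2 and rejects (q2 ∉ Accept), but the regex matches it → eliminate
  (D) (0|1)*11(0|1)*: agrees with the DFA on every string of length ≤ 6
Only (D) is consistent with the DFA.
(D) (0|1)*11(0|1)*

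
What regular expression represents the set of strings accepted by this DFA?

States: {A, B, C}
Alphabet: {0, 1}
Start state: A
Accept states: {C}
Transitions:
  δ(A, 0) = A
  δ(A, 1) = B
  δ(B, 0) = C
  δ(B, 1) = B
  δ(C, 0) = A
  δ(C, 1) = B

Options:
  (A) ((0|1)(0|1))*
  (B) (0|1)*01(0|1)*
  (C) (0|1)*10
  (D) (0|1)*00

Check each option against the DFA on short strings; one disagreement eliminates an option:
  (A) ((0|1)(0|1))*: on ε the DFA stays in A and rejects (A ∉ Accept), but the regex matches it → eliminate
  (B) (0|1)*01(0|1)*: on '01' the DFA goes A → A → B and rejects (B ∉ Accept), but the regex matches it → eliminate
  (C) (0|1)*10: agrees with the DFA on every string of length ≤ 6
  (D) (0|1)*00: on '00' the DFA goes A → A → A and rejects (A ∉ Accept), but the regex matches it → eliminate
Only (C) is consistent with the DFA.
(C) (0|1)*10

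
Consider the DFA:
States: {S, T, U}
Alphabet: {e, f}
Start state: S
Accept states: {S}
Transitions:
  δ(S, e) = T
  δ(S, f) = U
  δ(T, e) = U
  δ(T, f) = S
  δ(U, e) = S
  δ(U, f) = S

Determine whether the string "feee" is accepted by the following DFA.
Processing string "feee":
  S --f--> U
  U --e--> S
  S --e--> T
  T --e--> U
Final state: U
Accept states: {S}
No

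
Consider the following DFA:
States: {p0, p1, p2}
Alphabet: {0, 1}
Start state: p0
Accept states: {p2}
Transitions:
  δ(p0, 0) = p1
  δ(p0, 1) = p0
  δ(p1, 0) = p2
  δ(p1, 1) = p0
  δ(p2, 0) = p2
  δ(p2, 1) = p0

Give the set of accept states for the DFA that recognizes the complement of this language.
Complement accept states = All states \ Original accept states
= {p0, p1, p2} \ {p2}
{p0, p1}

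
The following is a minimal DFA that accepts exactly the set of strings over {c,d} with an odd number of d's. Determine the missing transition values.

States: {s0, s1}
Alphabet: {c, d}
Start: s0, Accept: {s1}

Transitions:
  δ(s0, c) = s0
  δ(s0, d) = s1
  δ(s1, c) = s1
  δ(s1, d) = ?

From the language and accept set, identify what each state tracks — s0: even number of d's so far; s1: odd number of d's so far.
Each missing δ(q, a) is the state matching the new tracked value after reading a.
δ(s1, d) = s0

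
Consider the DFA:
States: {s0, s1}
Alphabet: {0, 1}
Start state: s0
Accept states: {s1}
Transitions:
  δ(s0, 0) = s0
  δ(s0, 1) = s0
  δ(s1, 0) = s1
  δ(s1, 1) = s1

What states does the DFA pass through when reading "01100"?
read '0': s0 → s0
  read '1': s0 → s0
  read '1': s0 → s0
  read '0': s0 → s0
  read '0': s0 → s0
s0 -> s0 -> s0 -> s0 -> s0 -> s0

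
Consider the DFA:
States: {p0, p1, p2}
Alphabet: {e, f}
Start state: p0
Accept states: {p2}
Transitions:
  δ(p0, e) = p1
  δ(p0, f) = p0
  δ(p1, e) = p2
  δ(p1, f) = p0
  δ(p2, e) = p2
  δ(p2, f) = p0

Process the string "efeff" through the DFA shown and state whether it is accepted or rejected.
Processing string "efeff":
  p0 --e--> p1
  p1 --f--> p0
  p0 --e--> p1
  p1 --f--> p0
  p0 --f--> p0
Final state: p0
Accept states: {p2}
No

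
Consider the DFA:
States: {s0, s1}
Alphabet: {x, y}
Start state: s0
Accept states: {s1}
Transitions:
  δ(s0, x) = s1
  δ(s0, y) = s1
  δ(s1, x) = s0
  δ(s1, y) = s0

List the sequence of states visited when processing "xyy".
read 'x': s0 → s1
  read 'y': s1 → s0
  read 'y': s0 → s1
s0 -> s1 -> s0 -> s1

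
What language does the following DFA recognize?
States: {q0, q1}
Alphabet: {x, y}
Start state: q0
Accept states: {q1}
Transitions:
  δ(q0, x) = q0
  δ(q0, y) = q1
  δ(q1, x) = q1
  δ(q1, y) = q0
Testing a few strings:
  'yxy' → reject
  'x' → reject
  'yx' → accept
  'y' → accept
State roles: q0=even number of y's so far; q1=odd number of y's so far
All strings over {x,y} with an odd number of y's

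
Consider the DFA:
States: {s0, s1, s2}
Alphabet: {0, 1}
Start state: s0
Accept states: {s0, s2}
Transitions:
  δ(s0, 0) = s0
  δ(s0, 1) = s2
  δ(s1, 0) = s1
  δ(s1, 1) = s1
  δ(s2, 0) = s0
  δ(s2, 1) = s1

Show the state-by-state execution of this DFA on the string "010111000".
read '0': s0 → s0
  read '1': s0 → s2
  read '0': s2 → s0
  read '1': s0 → s2
  read '1': s2 → s1
  read '1': s1 → s1
  read '0': s1 → s1
  read '0': s1 → s1
  read '0': s1 → s1
s0 -> s0 -> s2 -> s0 -> s2 -> s1 -> s1 -> s1 -> s1 -> s1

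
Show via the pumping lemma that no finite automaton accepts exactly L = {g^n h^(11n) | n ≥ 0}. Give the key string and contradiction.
Assume L is regular with pumping length p. Idea: pumping the g-block breaks the 1:11 ratio.
Choose s = g^p h^(11p) (length 12p ≥ p). By the pumping lemma, s = xyz with |xy| ≤ p, |y| > 0, so y = g^k with k ≥ 1. Then xy²z = g^(p+k) h^(11p). For this to be in L we would need 11p = 11(p+k), i.e. 11k = 0, contradicting k ≥ 1. So xy²z ∉ L.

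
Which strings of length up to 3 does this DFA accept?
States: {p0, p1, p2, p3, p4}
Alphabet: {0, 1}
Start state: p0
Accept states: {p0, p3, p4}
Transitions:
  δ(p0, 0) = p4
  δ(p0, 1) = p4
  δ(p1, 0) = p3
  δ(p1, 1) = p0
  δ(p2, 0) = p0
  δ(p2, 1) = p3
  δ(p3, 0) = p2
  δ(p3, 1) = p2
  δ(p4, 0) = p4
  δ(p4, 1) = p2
ε, 0, 1, 00, 10, 000, 010, 011, 100, 110, 111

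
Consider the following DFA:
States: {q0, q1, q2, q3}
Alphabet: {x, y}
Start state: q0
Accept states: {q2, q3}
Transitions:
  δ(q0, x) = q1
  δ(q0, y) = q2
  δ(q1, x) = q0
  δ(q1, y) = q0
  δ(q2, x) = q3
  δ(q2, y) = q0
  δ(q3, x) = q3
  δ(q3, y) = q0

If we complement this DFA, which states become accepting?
Complement accept states = All states \ Original accept states
= {q0, q1, q2, q3} \ {q2, q3}
{q0, q1}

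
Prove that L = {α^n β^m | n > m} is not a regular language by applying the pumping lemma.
Assume L is regular with pumping length p. Idea: pumping down the α-block drops the α-count to at most the β-count.
Choose s = α^(p+1) β^p ∈ L (|s| = 2p+1 ≥ p). By the pumping lemma, s = xyz with |xy| ≤ p, |y| > 0, so y = α^k with k ≥ 1. Take i = 0: xz = α^(p+1−k) β^p. Since k ≥ 1, p+1−k ≤ p, so the number of α's is no longer strictly greater than the number of β's, hence xz ∉ L.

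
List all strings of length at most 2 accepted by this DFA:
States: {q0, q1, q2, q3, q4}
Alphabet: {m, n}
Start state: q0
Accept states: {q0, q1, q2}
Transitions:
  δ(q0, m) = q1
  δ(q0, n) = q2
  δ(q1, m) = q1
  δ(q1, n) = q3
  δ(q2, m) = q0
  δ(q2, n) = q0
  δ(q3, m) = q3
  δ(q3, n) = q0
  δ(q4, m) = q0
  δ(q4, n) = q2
ε, m, n, mm, nm, nn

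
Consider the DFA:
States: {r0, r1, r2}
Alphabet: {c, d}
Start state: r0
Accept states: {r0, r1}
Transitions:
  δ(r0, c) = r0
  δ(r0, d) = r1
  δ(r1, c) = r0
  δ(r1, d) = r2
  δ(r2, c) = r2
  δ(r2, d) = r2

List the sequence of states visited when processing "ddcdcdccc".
read 'd': r0 → r1
  read 'd': r1 → r2
  read 'c': r2 → r2
  read 'd': r2 → r2
  read 'c': r2 → r2
  read 'd': r2 → r2
  read 'c': r2 → r2
  read 'c': r2 → r2
  read 'c': r2 → r2
r0 -> r1 -> r2 -> r2 -> r2 -> r2 -> r2 -> r2 -> r2 -> r2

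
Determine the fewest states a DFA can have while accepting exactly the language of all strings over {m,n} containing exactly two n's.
By Myhill–Nerode, count the distinguishable equivalence classes: four classes — 0, 1, 2, or ≥3 n's seen.
4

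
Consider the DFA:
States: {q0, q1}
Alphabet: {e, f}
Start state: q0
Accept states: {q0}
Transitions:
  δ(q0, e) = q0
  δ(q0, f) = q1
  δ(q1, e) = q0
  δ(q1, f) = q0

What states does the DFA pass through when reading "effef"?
read 'e': q0 → q0
  read 'f': q0 → q1
  read 'f': q1 → q0
  read 'e': q0 → q0
  read 'f': q0 → q1
q0 -> q0 -> q1 -> q0 -> q0 -> q1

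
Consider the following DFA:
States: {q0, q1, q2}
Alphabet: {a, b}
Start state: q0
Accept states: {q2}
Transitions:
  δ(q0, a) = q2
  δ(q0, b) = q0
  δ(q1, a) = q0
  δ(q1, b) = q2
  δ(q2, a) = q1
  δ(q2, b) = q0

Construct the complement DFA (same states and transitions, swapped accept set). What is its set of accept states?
Complement accept states = All states \ Original accept states
= {q0, q1, q2} \ {q2}
{q0, q1}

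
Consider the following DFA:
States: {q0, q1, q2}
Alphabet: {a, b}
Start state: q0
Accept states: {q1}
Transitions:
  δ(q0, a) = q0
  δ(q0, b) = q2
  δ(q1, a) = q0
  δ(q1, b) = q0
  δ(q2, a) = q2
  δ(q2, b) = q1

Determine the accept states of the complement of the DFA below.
Complement accept states = All states \ Original accept states
= {q0, q1, q2} \ {q1}
{q0, q2}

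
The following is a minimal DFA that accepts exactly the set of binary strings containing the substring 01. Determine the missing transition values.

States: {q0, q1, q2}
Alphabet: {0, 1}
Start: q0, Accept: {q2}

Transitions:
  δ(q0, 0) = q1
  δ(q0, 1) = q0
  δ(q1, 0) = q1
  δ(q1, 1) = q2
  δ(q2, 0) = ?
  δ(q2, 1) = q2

From the language and accept set, identify what each state tracks — q0: no 0 seen yet; q1: seen a 0, waiting for 1; q2: substring 01 seen.
Each missing δ(q, a) is the state matching the new tracked value after reading a.
δ(q2, 0) = q2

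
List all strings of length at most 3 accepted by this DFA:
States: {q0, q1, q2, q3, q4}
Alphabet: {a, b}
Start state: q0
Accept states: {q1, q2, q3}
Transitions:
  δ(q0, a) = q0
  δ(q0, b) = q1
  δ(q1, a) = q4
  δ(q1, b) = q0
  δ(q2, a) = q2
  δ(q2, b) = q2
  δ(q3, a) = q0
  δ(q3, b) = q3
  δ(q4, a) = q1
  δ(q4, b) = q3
b, ab, aab, baa, bab, bbb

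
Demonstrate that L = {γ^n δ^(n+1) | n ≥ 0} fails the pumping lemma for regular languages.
Assume L is regular with pumping length p. Idea: pumping the γ-block breaks the fixed offset of 1.
Choose s = γ^p δ^(p+1) ∈ L. By the pumping lemma, s = xyz with |xy| ≤ p, |y| > 0, so y = γ^k with k ≥ 1. Then xy²z = γ^(p+k) δ^(p+1). For this to be in L we would need p+1 = (p+k)+1, i.e. k = 0, contradicting k ≥ 1. So xy²z ∉ L.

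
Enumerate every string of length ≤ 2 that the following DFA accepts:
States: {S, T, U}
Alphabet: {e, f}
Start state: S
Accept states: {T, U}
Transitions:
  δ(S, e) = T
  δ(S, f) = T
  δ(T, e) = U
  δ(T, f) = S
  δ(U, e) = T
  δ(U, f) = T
e, f, ee, fe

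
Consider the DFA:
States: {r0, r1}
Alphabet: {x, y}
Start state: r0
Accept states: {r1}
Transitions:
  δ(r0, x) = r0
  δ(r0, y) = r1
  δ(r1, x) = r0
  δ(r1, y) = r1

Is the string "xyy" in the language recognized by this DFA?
Processing string "xyy":
  r0 --x--> r0
  r0 --y--> r1
  r1 --y--> r1
Final state: r1
Accept states: {r1}
Yes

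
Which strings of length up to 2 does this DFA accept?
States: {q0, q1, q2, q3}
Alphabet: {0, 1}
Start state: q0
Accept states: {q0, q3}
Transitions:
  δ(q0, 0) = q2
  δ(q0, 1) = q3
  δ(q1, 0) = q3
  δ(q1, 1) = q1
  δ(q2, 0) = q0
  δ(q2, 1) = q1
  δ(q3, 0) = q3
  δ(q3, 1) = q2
ε, 1, 00, 10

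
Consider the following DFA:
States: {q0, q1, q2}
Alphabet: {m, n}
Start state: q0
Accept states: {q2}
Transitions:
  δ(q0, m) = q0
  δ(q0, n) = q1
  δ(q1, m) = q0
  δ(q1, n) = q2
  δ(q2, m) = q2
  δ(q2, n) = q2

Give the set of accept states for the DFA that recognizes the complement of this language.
Complement accept states = All states \ Original accept states
= {q0, q1, q2} \ {q2}
{q0, q1}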